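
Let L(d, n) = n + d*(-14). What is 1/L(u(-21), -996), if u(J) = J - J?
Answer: -1/996 ≈ -0.0010040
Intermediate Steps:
u(J) = 0
L(d, n) = n - 14*d
1/L(u(-21), -996) = 1/(-996 - 14*0) = 1/(-996 + 0) = 1/(-996) = -1/996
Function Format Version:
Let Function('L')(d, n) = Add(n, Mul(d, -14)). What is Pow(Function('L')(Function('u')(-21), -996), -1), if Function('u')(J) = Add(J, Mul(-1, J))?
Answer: Rational(-1, 996) ≈ -0.0010040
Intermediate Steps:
Function('u')(J) = 0
Function('L')(d, n) = Add(n, Mul(-14, d))
Pow(Function('L')(Function('u')(-21), -996), -1) = Pow(Add(-996, Mul(-14, 0)), -1) = Pow(Add(-996, 0), -1) = Pow(-996, -1) = Rational(-1, 996)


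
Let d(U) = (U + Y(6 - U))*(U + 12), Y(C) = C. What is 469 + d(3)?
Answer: 559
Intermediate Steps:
d(U) = 72 + 6*U (d(U) = (U + (6 - U))*(U + 12) = 6*(12 + U) = 72 + 6*U)
469 + d(3) = 469 + (72 + 6*3) = 469 + (72 + 18) = 469 + 90 = 559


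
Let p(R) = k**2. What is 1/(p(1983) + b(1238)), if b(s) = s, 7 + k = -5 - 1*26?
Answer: 1/2682 ≈ 0.00037286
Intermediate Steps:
k = -38 (k = -7 + (-5 - 1*26) = -7 + (-5 - 26) = -7 - 31 = -38)
p(R) = 1444 (p(R) = (-38)**2 = 1444)
1/(p(1983) + b(1238)) = 1/(1444 + 1238) = 1/2682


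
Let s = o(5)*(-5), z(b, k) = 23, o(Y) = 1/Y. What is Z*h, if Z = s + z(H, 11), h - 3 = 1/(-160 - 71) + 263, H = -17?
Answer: 122890/21 ≈ 5851.9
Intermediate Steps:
o(Y) = 1/Y
s = -1 (s = -5/5 = (⅕)*(-5) = -1)
h = 61445/231 (h = 3 + (1/(-160 - 71) + 263) = 3 + (1/(-231) + 263) = 3 + (-1/231 + 263) = 3 + 60752/231 = 61445/231 ≈ 266.00)
Z = 22 (Z = -1 + 23 = 22)
Z*h = 22*(61445/231) = 122890/21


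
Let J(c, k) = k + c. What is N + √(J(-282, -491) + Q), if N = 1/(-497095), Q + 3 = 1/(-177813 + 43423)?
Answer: -1/497095 + I*√14015081683990/134390 ≈ -2.0117e-6 + 27.857*I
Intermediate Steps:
J(c, k) = c + k
Q = -403171/134390 (Q = -3 + 1/(-177813 + 43423) = -3 + 1/(-134390) = -3 - 1/134390 = -403171/134390 ≈ -3.0000)
N = -1/497095 ≈ -2.0117e-6
N + √(J(-282, -491) + Q) = -1/497095 + √((-282 - 491) - 403171/134390) = -1/497095 + √(-773 - 403171/134390) = -1/497095 + √(-104286641/134390) = -1/497095 + I*√14015081683990/134390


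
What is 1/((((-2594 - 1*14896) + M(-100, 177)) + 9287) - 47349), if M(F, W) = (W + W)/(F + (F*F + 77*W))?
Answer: -7843/435694218 ≈ -1.8001e-5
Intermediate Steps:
M(F, W) = 2*W/(F + F² + 77*W) (M(F, W) = (2*W)/(F + (F² + 77*W)) = (2*W)/(F + F² + 77*W) = 2*W/(F + F² + 77*W))
1/((((-2594 - 1*14896) + M(-100, 177)) + 9287) - 47349) = 1/((((-2594 - 1*14896) + 2*177/(-100 + (-100)² + 77*177)) + 9287) - 47349) = 1/((((-2594 - 14896) + 2*177/(-100 + 10000 + 13629)) + 9287) - 47349) = 1/(((-17490 + 2*177/23529) + 9287) - 47349) = 1/(((-17490 + 2*177*(1/23529)) + 9287) - 47349) = 1/(((-17490 + 118/7843) + 9287) - 47349) = 1/((-137173952/7843 + 9287) - 47349) = 1/(-64336011/7843 - 47349) = 1/(-435694218/7843) = -7843/435694218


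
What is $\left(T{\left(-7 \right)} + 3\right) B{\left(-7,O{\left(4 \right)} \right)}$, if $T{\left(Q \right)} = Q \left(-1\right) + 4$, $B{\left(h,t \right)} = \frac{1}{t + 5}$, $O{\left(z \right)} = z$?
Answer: $\frac{14}{9} \approx 1.5556$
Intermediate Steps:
$B{\left(h,t \right)} = \frac{1}{5 + t}$
$T{\left(Q \right)} = 4 - Q$ ($T{\left(Q \right)} = - Q + 4 = 4 - Q$)
$\left(T{\left(-7 \right)} + 3\right) B{\left(-7,O{\left(4 \right)} \right)} = \frac{\left(4 - -7\right) + 3}{5 + 4} = \frac{\left(4 + 7\right) + 3}{9} = \left(11 + 3\right) \frac{1}{9} = 14 \cdot \frac{1}{9} = \frac{14}{9}$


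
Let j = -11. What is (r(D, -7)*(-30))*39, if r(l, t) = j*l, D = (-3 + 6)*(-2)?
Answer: -77220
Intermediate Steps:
D = -6 (D = 3*(-2) = -6)
r(l, t) = -11*l
(r(D, -7)*(-30))*39 = (-11*(-6)*(-30))*39 = (66*(-30))*39 = -1980*39 = -77220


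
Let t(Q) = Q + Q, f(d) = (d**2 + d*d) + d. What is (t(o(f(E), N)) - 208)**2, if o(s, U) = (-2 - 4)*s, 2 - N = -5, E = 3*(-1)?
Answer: 150544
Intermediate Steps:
E = -3
f(d) = d + 2*d**2 (f(d) = (d**2 + d**2) + d = 2*d**2 + d = d + 2*d**2)
N = 7 (N = 2 - 1*(-5) = 2 + 5 = 7)
o(s, U) = -6*s
t(Q) = 2*Q
(t(o(f(E), N)) - 208)**2 = (2*(-(-18)*(1 + 2*(-3))) - 208)**2 = (2*(-(-18)*(1 - 6)) - 208)**2 = (2*(-(-18)*(-5)) - 208)**2 = (2*(-6*15) - 208)**2 = (2*(-90) - 208)**2 = (-180 - 208)**2 = (-388)**2 = 150544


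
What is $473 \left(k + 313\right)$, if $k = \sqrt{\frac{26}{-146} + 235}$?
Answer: $148049 + \frac{473 \sqrt{1251366}}{73} \approx 1.553 \cdot 10^{5}$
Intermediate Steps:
$k = \frac{\sqrt{1251366}}{73}$ ($k = \sqrt{26 \left(- \frac{1}{146}\right) + 235} = \sqrt{- \frac{13}{73} + 235} = \sqrt{\frac{17142}{73}} = \frac{\sqrt{1251366}}{73} \approx 15.324$)
$473 \left(k + 313\right) = 473 \left(\frac{\sqrt{1251366}}{73} + 313\right) = 473 \left(313 + \frac{\sqrt{1251366}}{73}\right) = 148049 + \frac{473 \sqrt{1251366}}{73}$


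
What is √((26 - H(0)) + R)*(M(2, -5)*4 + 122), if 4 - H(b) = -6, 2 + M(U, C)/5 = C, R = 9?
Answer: -90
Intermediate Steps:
M(U, C) = -10 + 5*C
H(b) = 10 (H(b) = 4 - 1*(-6) = 4 + 6 = 10)
√((26 - H(0)) + R)*(M(2, -5)*4 + 122) = √((26 - 1*10) + 9)*((-10 + 5*(-5))*4 + 122) = √((26 - 10) + 9)*((-10 - 25)*4 + 122) = √(16 + 9)*(-35*4 + 122) = √25*(-140 + 122) = 5*(-18) = -90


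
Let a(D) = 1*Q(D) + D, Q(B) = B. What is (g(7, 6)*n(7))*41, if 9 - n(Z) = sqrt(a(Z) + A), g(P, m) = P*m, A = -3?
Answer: 15498 - 1722*sqrt(11) ≈ 9786.8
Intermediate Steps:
a(D) = 2*D (a(D) = 1*D + D = D + D = 2*D)
n(Z) = 9 - sqrt(-3 + 2*Z) (n(Z) = 9 - sqrt(2*Z - 3) = 9 - sqrt(-3 + 2*Z))
(g(7, 6)*n(7))*41 = ((7*6)*(9 - sqrt(-3 + 2*7)))*41 = (42*(9 - sqrt(-3 + 14)))*41 = (42*(9 - sqrt(11)))*41 = (378 - 42*sqrt(11))*41 = 15498 - 1722*sqrt(11)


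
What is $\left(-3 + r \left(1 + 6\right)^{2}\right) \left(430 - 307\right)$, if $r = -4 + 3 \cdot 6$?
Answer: $84009$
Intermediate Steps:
$r = 14$ ($r = -4 + 18 = 14$)
$\left(-3 + r \left(1 + 6\right)^{2}\right) \left(430 - 307\right) = \left(-3 + 14 \left(1 + 6\right)^{2}\right) \left(430 - 307\right) = \left(-3 + 14 \cdot 7^{2}\right) \left(430 - 307\right) = \left(-3 + 14 \cdot 49\right) \left(430 - 307\right) = \left(-3 + 686\right) 123 = 683 \cdot 123 = 84009$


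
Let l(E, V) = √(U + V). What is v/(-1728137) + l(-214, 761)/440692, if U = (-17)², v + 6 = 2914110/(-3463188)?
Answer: 3948873/997477220126 + 5*√42/440692 ≈ 7.7488e-5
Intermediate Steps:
v = -3948873/577198 (v = -6 + 2914110/(-3463188) = -6 + 2914110*(-1/3463188) = -6 - 485685/577198 = -3948873/577198 ≈ -6.8415)
U = 289
l(E, V) = √(289 + V)
v/(-1728137) + l(-214, 761)/440692 = -3948873/577198/(-1728137) + √(289 + 761)/440692 = -3948873/577198*(-1/1728137) + √1050*(1/440692) = 3948873/997477220126 + (5*√42)*(1/440692) = 3948873/997477220126 + 5*√42/440692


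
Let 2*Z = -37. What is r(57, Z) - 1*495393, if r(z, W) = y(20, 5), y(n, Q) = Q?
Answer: -495388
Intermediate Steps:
Z = -37/2 (Z = (½)*(-37) = -37/2 ≈ -18.500)
r(z, W) = 5
r(57, Z) - 1*495393 = 5 - 1*495393 = 5 - 495393 = -495388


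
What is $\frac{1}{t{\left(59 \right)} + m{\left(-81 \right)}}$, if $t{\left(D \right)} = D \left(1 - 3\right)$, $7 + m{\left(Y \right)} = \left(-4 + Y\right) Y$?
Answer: $\frac{1}{6760} \approx 0.00014793$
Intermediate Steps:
$m{\left(Y \right)} = -7 + Y \left(-4 + Y\right)$ ($m{\left(Y \right)} = -7 + \left(-4 + Y\right) Y = -7 + Y \left(-4 + Y\right)$)
$t{\left(D \right)} = - 2 D$ ($t{\left(D \right)} = D \left(-2\right) = - 2 D$)
$\frac{1}{t{\left(59 \right)} + m{\left(-81 \right)}} = \frac{1}{\left(-2\right) 59 - \left(-317 - 6561\right)} = \frac{1}{-118 + \left(-7 + 6561 + 324\right)} = \frac{1}{-118 + 6878} = \frac{1}{6760}$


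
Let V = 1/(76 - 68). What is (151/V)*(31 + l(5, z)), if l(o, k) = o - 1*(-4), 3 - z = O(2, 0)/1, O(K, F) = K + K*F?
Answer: 48320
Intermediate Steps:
O(K, F) = K + F*K
V = 1/8 ≈ 0.12500
z = 1 (z = 3 - 2*(1 + 0)/1 = 3 - 2*1 = 3 - 2 = 1)
l(o, k) = 4 + o (l(o, k) = o + 4 = 4 + o)
(151/V)*(31 + l(5, z)) = (151/(1/8))*(31 + (4 + 5)) = (151*8)*(31 + 9) = 1208*40 = 48320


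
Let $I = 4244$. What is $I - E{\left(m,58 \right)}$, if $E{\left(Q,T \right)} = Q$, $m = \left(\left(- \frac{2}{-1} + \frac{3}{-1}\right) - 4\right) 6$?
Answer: $4274$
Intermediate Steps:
$m = -30$ ($m = \left(\left(\left(-2\right) \left(-1\right) + 3 \left(-1\right)\right) - 4\right) 6 = \left(\left(2 - 3\right) - 4\right) 6 = \left(-1 - 4\right) 6 = \left(-5\right) 6 = -30$)
$I - E{\left(m,58 \right)} = 4244 - -30 = 4244 + 30 = 4274$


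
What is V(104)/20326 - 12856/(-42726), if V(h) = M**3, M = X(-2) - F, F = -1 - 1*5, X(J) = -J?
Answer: 70796692/217112169 ≈ 0.32608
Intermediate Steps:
F = -6 (F = -1 - 5 = -6)
M = 8 (M = -1*(-2) - 1*(-6) = 2 + 6 = 8)
V(h) = 512 (V(h) = 8**3 = 512)
V(104)/20326 - 12856/(-42726) = 512/20326 - 12856/(-42726) = 512*(1/20326) - 12856*(-1/42726) = 256/10163 + 6428/21363 = 70796692/217112169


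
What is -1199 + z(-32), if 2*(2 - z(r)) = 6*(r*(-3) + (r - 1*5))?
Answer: -1374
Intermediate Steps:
z(r) = 17 + 6*r (z(r) = 2 - 3*(r*(-3) + (r - 1*5)) = 2 - 3*(-3*r + (r - 5)) = 2 - 3*(-3*r + (-5 + r)) = 2 - 3*(-5 - 2*r) = 2 - (-30 - 12*r)/2 = 2 + (15 + 6*r) = 17 + 6*r)
-1199 + z(-32) = -1199 + (17 + 6*(-32)) = -1199 + (17 - 192) = -1199 - 175 = -1374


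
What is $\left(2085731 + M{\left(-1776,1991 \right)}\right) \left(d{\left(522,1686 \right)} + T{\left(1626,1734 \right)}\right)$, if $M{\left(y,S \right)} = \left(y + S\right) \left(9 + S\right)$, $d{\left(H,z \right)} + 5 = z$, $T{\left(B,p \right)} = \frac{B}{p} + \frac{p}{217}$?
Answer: $\frac{266618394025266}{62713} \approx 4.2514 \cdot 10^{9}$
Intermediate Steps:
$T{\left(B,p \right)} = \frac{p}{217} + \frac{B}{p}$ ($T{\left(B,p \right)} = \frac{B}{p} + p \frac{1}{217} = \frac{B}{p} + \frac{p}{217} = \frac{p}{217} + \frac{B}{p}$)
$d{\left(H,z \right)} = -5 + z$
$M{\left(y,S \right)} = \left(9 + S\right) \left(S + y\right)$ ($M{\left(y,S \right)} = \left(S + y\right) \left(9 + S\right) = \left(9 + S\right) \left(S + y\right)$)
$\left(2085731 + M{\left(-1776,1991 \right)}\right) \left(d{\left(522,1686 \right)} + T{\left(1626,1734 \right)}\right) = \left(2085731 + \left(1991^{2} + 9 \cdot 1991 + 9 \left(-1776\right) + 1991 \left(-1776\right)\right)\right) \left(\left(-5 + 1686\right) + \left(\frac{1}{217} \cdot 1734 + \frac{1626}{1734}\right)\right) = \left(2085731 + \left(3964081 + 17919 - 15984 - 3536016\right)\right) \left(1681 + \left(\frac{1734}{217} + 1626 \cdot \frac{1}{1734}\right)\right) = \left(2085731 + 430000\right) \left(1681 + \left(\frac{1734}{217} + \frac{271}{289}\right)\right) = 2515731 \left(1681 + \frac{559933}{62713}\right) = 2515731 \cdot \frac{105980486}{62713} = \frac{266618394025266}{62713}$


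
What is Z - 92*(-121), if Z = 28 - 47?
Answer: 11113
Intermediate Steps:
Z = -19
Z - 92*(-121) = -19 - 92*(-121) = -19 + 11132 = 11113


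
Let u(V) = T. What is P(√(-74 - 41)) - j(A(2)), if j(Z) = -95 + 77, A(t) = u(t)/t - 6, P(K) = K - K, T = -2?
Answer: 18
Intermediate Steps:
P(K) = 0
u(V) = -2
A(t) = -6 - 2/t (A(t) = -2/t - 6 = -6 - 2/t)
j(Z) = -18
P(√(-74 - 41)) - j(A(2)) = 0 - 1*(-18) = 0 + 18 = 18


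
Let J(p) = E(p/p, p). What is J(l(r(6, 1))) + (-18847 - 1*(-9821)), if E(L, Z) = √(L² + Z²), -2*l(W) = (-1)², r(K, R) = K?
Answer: -9026 + √5/2 ≈ -9024.9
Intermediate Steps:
l(W) = -½ (l(W) = -½*(-1)² = -½*1 = -½)
J(p) = √(1 + p²) (J(p) = √((p/p)² + p²) = √(1² + p²) = √(1 + p²))
J(l(r(6, 1))) + (-18847 - 1*(-9821)) = √(1 + (-½)²) + (-18847 - 1*(-9821)) = √(1 + ¼) + (-18847 + 9821) = √(5/4) - 9026 = √5/2 - 9026 = -9026 + √5/2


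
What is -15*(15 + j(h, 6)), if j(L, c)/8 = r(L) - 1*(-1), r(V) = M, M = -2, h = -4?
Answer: -105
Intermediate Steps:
r(V) = -2
j(L, c) = -8 (j(L, c) = 8*(-2 - 1*(-1)) = 8*(-2 + 1) = 8*(-1) = -8)
-15*(15 + j(h, 6)) = -15*(15 - 8) = -15*7 = -105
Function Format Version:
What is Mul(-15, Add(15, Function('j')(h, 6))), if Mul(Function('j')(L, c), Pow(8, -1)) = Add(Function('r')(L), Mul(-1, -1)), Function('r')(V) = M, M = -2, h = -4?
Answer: -105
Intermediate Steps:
Function('r')(V) = -2
Function('j')(L, c) = -8 (Function('j')(L, c) = Mul(8, Add(-2, Mul(-1, -1))) = Mul(8, Add(-2, 1)) = Mul(8, -1) = -8)
Mul(-15, Add(15, Function('j')(h, 6))) = Mul(-15, Add(15, -8)) = Mul(-15, 7) = -105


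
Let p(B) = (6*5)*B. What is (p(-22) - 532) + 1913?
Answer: 721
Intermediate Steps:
p(B) = 30*B
(p(-22) - 532) + 1913 = (30*(-22) - 532) + 1913 = (-660 - 532) + 1913 = -1192 + 1913 = 721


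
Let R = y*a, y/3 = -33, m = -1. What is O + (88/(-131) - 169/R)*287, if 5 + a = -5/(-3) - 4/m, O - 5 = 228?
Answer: 6701515/8646 ≈ 775.10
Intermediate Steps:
O = 233 (O = 5 + 228 = 233)
y = -99 (y = 3*(-33) = -99)
a = ⅔ (a = -5 + (-5/(-3) - 4/(-1)) = -5 + (-5*(-⅓) - 4*(-1)) = -5 + (5/3 + 4) = -5 + 17/3 = ⅔ ≈ 0.66667)
R = -66 (R = -99*⅔ = -66)
O + (88/(-131) - 169/R)*287 = 233 + (88/(-131) - 169/(-66))*287 = 233 + (88*(-1/131) - 169*(-1/66))*287 = 233 + (-88/131 + 169/66)*287 = 233 + (16331/8646)*287 = 233 + 4686997/8646 = 6701515/8646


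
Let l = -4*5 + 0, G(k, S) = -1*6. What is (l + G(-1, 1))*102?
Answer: -2652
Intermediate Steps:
G(k, S) = -6
l = -20 (l = -20 + 0 = -20)
(l + G(-1, 1))*102 = (-20 - 6)*102 = -26*102 = -2652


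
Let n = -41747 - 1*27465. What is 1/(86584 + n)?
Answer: 1/17372 ≈ 5.7564e-5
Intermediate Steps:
n = -69212 (n = -41747 - 27465 = -69212)
1/(86584 + n) = 1/(86584 - 69212) = 1/17372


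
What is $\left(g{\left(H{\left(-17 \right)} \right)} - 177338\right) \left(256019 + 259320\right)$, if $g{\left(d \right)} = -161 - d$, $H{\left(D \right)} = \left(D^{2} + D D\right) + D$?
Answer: $-91761262340$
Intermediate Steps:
$H{\left(D \right)} = D + 2 D^{2}$ ($H{\left(D \right)} = \left(D^{2} + D^{2}\right) + D = 2 D^{2} + D = D + 2 D^{2}$)
$\left(g{\left(H{\left(-17 \right)} \right)} - 177338\right) \left(256019 + 259320\right) = \left(\left(-161 - - 17 \left(1 + 2 \left(-17\right)\right)\right) - 177338\right) \left(256019 + 259320\right) = \left(\left(-161 - - 17 \left(1 - 34\right)\right) - 177338\right) 515339 = \left(\left(-161 - \left(-17\right) \left(-33\right)\right) - 177338\right) 515339 = \left(\left(-161 - 561\right) - 177338\right) 515339 = \left(-722 - 177338\right) 515339 = \left(-178060\right) 515339 = -91761262340$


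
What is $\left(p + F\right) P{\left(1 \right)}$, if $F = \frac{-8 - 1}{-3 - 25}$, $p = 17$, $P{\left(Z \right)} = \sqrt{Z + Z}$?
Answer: $\frac{485 \sqrt{2}}{28} \approx 24.496$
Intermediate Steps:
$P{\left(Z \right)} = \sqrt{2} \sqrt{Z}$ ($P{\left(Z \right)} = \sqrt{2 Z} = \sqrt{2} \sqrt{Z}$)
$F = \frac{9}{28}$ ($F = - \frac{9}{-28} = \left(-9\right) \left(- \frac{1}{28}\right) = \frac{9}{28} \approx 0.32143$)
$\left(p + F\right) P{\left(1 \right)} = \left(17 + \frac{9}{28}\right) \sqrt{2} \sqrt{1} = \frac{485 \sqrt{2} \cdot 1}{28} = \frac{485 \sqrt{2}}{28}$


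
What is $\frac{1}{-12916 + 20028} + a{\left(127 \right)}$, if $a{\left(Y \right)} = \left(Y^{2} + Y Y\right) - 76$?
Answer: $\frac{228878385}{7112} \approx 32182.0$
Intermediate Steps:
$a{\left(Y \right)} = -76 + 2 Y^{2}$ ($a{\left(Y \right)} = \left(Y^{2} + Y^{2}\right) - 76 = 2 Y^{2} - 76 = -76 + 2 Y^{2}$)
$\frac{1}{-12916 + 20028} + a{\left(127 \right)} = \frac{1}{-12916 + 20028} - \left(76 - 2 \cdot 127^{2}\right) = \frac{1}{7112} + \left(-76 + 2 \cdot 16129\right) = \frac{1}{7112} + \left(-76 + 32258\right) = \frac{1}{7112} + 32182 = \frac{228878385}{7112}$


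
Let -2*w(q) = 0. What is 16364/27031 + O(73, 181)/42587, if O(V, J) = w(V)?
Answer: 16364/27031 ≈ 0.60538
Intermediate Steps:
w(q) = 0 (w(q) = -½*0 = 0)
O(V, J) = 0
16364/27031 + O(73, 181)/42587 = 16364/27031 + 0/42587 = 16364*(1/27031) + 0*(1/42587) = 16364/27031 + 0 = 16364/27031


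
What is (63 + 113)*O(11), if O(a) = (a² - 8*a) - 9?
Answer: 4224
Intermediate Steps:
O(a) = -9 + a² - 8*a
(63 + 113)*O(11) = (63 + 113)*(-9 + 11² - 8*11) = 176*(-9 + 121 - 88) = 176*24 = 4224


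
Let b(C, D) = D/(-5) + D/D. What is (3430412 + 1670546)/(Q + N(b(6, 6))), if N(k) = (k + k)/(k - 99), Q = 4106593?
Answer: 1265037584/1018435065 ≈ 1.2421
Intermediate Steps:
b(C, D) = 1 - D/5 (b(C, D) = D*(-1/5) + 1 = -D/5 + 1 = 1 - D/5)
N(k) = 2*k/(-99 + k) (N(k) = (2*k)/(-99 + k) = 2*k/(-99 + k))
(3430412 + 1670546)/(Q + N(b(6, 6))) = (3430412 + 1670546)/(4106593 + 2*(1 - 1/5*6)/(-99 + (1 - 1/5*6))) = 5100958/(4106593 + 2*(1 - 6/5)/(-99 + (1 - 6/5))) = 5100958/(4106593 + 2*(-1/5)/(-99 - 1/5)) = 5100958/(4106593 + 2*(-1/5)/(-496/5)) = 5100958/(4106593 + 2*(-1/5)*(-5/496)) = 5100958/(4106593 + 1/248) = 5100958/(1018435065/248) = 5100958*(248/1018435065) = 1265037584/1018435065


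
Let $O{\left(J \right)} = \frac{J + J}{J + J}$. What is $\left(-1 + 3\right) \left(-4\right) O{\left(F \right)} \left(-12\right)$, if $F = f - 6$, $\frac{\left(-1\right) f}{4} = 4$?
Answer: $96$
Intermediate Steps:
$f = -16$ ($f = \left(-4\right) 4 = -16$)
$F = -22$ ($F = -16 - 6 = -22$)
$O{\left(J \right)} = 1$ ($O{\left(J \right)} = \frac{2 J}{2 J} = 2 J \frac{1}{2 J} = 1$)
$\left(-1 + 3\right) \left(-4\right) O{\left(F \right)} \left(-12\right) = \left(-1 + 3\right) \left(-4\right) 1 \left(-12\right) = 2 \left(-4\right) 1 \left(-12\right) = \left(-8\right) 1 \left(-12\right) = \left(-8\right) \left(-12\right) = 96$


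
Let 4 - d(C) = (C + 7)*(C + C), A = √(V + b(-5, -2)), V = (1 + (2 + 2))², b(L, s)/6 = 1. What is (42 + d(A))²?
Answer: 6332 + 448*√31 ≈ 8826.4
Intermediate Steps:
b(L, s) = 6 (b(L, s) = 6*1 = 6)
V = 25 (V = (1 + 4)² = 5² = 25)
A = √31 (A = √(25 + 6) = √31 ≈ 5.5678)
d(C) = 4 - 2*C*(7 + C) (d(C) = 4 - (C + 7)*(C + C) = 4 - (7 + C)*2*C = 4 - 2*C*(7 + C))
(42 + d(A))² = (42 + (4 - 14*√31 - 2*(√31)²))² = (42 + (4 - 14*√31 - 2*31))² = (42 + (4 - 14*√31 - 62))² = (42 + (-58 - 14*√31))² = (-16 - 14*√31)²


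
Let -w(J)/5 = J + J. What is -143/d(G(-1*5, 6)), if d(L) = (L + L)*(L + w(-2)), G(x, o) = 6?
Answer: -11/24 ≈ -0.45833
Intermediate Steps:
w(J) = -10*J (w(J) = -5*(J + J) = -10*J)
d(L) = 2*L*(20 + L) (d(L) = (L + L)*(L - 10*(-2)) = (2*L)*(L + 20) = (2*L)*(20 + L) = 2*L*(20 + L))
-143/d(G(-1*5, 6)) = -143*1/(12*(20 + 6)) = -143/(2*6*26) = -143/312 = -143*1/312 = -11/24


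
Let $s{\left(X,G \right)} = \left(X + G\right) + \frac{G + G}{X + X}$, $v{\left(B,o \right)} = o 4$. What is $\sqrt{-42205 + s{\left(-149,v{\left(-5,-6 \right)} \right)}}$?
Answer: $\frac{i \sqrt{940830402}}{149} \approx 205.86 i$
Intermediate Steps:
$v{\left(B,o \right)} = 4 o$
$s{\left(X,G \right)} = G + X + \frac{G}{X}$ ($s{\left(X,G \right)} = \left(G + X\right) + \frac{2 G}{2 X} = \left(G + X\right) + 2 G \frac{1}{2 X} = \left(G + X\right) + \frac{G}{X} = G + X + \frac{G}{X}$)
$\sqrt{-42205 + s{\left(-149,v{\left(-5,-6 \right)} \right)}} = \sqrt{-42205 + \left(4 \left(-6\right) - 149 + \frac{4 \left(-6\right)}{-149}\right)} = \sqrt{-42205 - \frac{25753}{149}} = \sqrt{- \frac{6314298}{149}} = \frac{i \sqrt{940830402}}{149}$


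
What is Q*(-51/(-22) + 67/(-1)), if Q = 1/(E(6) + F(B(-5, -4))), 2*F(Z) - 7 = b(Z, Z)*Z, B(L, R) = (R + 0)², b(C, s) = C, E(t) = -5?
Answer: -1423/2783 ≈ -0.51132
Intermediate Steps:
B(L, R) = R²
F(Z) = 7/2 + Z²/2 (F(Z) = 7/2 + (Z*Z)/2 = 7/2 + Z²/2)
Q = 2/253 (Q = 1/(-5 + (7/2 + ((-4)²)²/2)) = 1/(-5 + (7/2 + (½)*16²)) = 1/(-5 + (7/2 + (½)*256)) = 1/(-5 + (7/2 + 128)) = 1/(-5 + 263/2) = 1/(253/2) = 2/253 ≈ 0.0079051)
Q*(-51/(-22) + 67/(-1)) = 2*(-51/(-22) + 67/(-1))/253 = 2*(-51*(-1/22) + 67*(-1))/253 = 2*(51/22 - 67)/253 = (2/253)*(-1423/22) = -1423/2783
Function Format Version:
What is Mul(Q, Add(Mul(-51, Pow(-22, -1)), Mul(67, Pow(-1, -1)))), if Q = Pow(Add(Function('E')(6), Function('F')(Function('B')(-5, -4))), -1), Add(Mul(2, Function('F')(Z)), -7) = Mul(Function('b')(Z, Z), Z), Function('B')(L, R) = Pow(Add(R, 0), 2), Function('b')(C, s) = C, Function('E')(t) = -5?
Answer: Rational(-1423, 2783) ≈ -0.51132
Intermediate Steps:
Function('B')(L, R) = Pow(R, 2)
Function('F')(Z) = Add(Rational(7, 2), Mul(Rational(1, 2), Pow(Z, 2))) (Function('F')(Z) = Add(Rational(7, 2), Mul(Rational(1, 2), Mul(Z, Z))) = Add(Rational(7, 2), Mul(Rational(1, 2), Pow(Z, 2))))
Q = Rational(2, 253) (Q = Pow(Add(-5, Add(Rational(7, 2), Mul(Rational(1, 2), Pow(Pow(-4, 2), 2)))), -1) = Pow(Add(-5, Add(Rational(7, 2), Mul(Rational(1, 2), Pow(16, 2)))), -1) = Pow(Add(-5, Add(Rational(7, 2), Mul(Rational(1, 2), 256))), -1) = Pow(Add(-5, Add(Rational(7, 2), 128)), -1) = Pow(Add(-5, Rational(263, 2)), -1) = Pow(Rational(253, 2), -1) = Rational(2, 253) ≈ 0.0079051)
Mul(Q, Add(Mul(-51, Pow(-22, -1)), Mul(67, Pow(-1, -1)))) = Mul(Rational(2, 253), Add(Mul(-51, Pow(-22, -1)), Mul(67, Pow(-1, -1)))) = Mul(Rational(2, 253), Add(Mul(-51, Rational(-1, 22)), Mul(67, -1))) = Mul(Rational(2, 253), Add(Rational(51, 22), -67)) = Mul(Rational(2, 253), Rational(-1423, 22)) = Rational(-1423, 2783)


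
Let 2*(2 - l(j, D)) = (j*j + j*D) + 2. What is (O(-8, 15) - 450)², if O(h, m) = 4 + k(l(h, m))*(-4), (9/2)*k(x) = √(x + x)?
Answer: 16115908/81 + 7136*√58/9 ≈ 2.0500e+5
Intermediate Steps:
l(j, D) = 1 - j²/2 - D*j/2 (l(j, D) = 2 - ((j*j + j*D) + 2)/2 = 2 - ((j² + D*j) + 2)/2 = 2 - (2 + j² + D*j)/2 = 2 + (-1 - j²/2 - D*j/2) = 1 - j²/2 - D*j/2)
k(x) = 2*√2*√x/9 (k(x) = 2*√(x + x)/9 = 2*√(2*x)/9 = 2*(√2*√x)/9 = 2*√2*√x/9)
O(h, m) = 4 - 8*√2*√(1 - h²/2 - h*m/2)/9 (O(h, m) = 4 + (2*√2*√(1 - h²/2 - m*h/2)/9)*(-4) = 4 + (2*√2*√(1 - h²/2 - h*m/2)/9)*(-4) = 4 - 8*√2*√(1 - h²/2 - h*m/2)/9)
(O(-8, 15) - 450)² = ((4 - 8*√(2 - 1*(-8)² - 1*(-8)*15)/9) - 450)² = ((4 - 8*√(2 - 1*64 + 120)/9) - 450)² = ((4 - 8*√(2 - 64 + 120)/9) - 450)² = ((4 - 8*√58/9) - 450)² = (-446 - 8*√58/9)²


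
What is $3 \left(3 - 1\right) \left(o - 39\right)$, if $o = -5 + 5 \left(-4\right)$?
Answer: $-384$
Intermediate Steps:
$o = -25$ ($o = -5 - 20 = -25$)
$3 \left(3 - 1\right) \left(o - 39\right) = 3 \left(3 - 1\right) \left(-25 - 39\right) = 3 \cdot 2 \left(-64\right) = 6 \left(-64\right) = -384$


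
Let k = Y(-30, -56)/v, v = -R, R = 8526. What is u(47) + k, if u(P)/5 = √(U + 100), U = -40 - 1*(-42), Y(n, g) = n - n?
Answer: 5*√102 ≈ 50.497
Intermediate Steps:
Y(n, g) = 0
U = 2 (U = -40 + 42 = 2)
v = -8526 (v = -1*8526 = -8526)
u(P) = 5*√102 (u(P) = 5*√(2 + 100) = 5*√102)
k = 0 (k = 0/(-8526) = 0*(-1/8526) = 0)
u(47) + k = 5*√102 + 0 = 5*√102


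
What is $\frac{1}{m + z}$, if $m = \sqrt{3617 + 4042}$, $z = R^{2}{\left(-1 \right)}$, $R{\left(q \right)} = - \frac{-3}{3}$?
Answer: $- \frac{1}{7658} + \frac{3 \sqrt{851}}{7658} \approx 0.011297$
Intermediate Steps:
$R{\left(q \right)} = 1$ ($R{\left(q \right)} = - \frac{-3}{3} = \left(-1\right) \left(-1\right) = 1$)
$z = 1$ ($z = 1^{2} = 1$)
$m = 3 \sqrt{851}$ ($m = \sqrt{7659} = 3 \sqrt{851} \approx 87.516$)
$\frac{1}{m + z} = \frac{1}{3 \sqrt{851} + 1} = \frac{1}{1 + 3 \sqrt{851}}$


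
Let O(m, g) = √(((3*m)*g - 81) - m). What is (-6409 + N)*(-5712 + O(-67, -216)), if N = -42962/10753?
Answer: 393893459568/10753 - 68958939*√43402/10753 ≈ 3.5295e+7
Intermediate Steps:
N = -42962/10753 (N = -42962*1/10753 = -42962/10753 ≈ -3.9953)
O(m, g) = √(-81 - m + 3*g*m) (O(m, g) = √((3*g*m - 81) - m) = √((-81 + 3*g*m) - m) = √(-81 - m + 3*g*m))
(-6409 + N)*(-5712 + O(-67, -216)) = (-6409 - 42962/10753)*(-5712 + √(-81 - 1*(-67) + 3*(-216)*(-67))) = -68958939*(-5712 + √(-81 + 67 + 43416))/10753 = -68958939*(-5712 + √43402)/10753 = 393893459568/10753 - 68958939*√43402/10753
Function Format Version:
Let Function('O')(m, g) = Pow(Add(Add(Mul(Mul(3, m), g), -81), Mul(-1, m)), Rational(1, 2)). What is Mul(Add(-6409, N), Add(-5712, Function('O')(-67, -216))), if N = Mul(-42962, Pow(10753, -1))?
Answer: Add(Rational(393893459568, 10753), Mul(Rational(-68958939, 10753), Pow(43402, Rational(1, 2)))) ≈ 3.5295e+7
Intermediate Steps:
N = Rational(-42962, 10753) (N = Mul(-42962, Rational(1, 10753)) = Rational(-42962, 10753) ≈ -3.9953)
Function('O')(m, g) = Pow(Add(-81, Mul(-1, m), Mul(3, g, m)), Rational(1, 2)) (Function('O')(m, g) = Pow(Add(Add(Mul(3, g, m), -81), Mul(-1, m)), Rational(1, 2)) = Pow(Add(Add(-81, Mul(3, g, m)), Mul(-1, m)), Rational(1, 2)) = Pow(Add(-81, Mul(-1, m), Mul(3, g, m)), Rational(1, 2)))
Mul(Add(-6409, N), Add(-5712, Function('O')(-67, -216))) = Mul(Add(-6409, Rational(-42962, 10753)), Add(-5712, Pow(Add(-81, Mul(-1, -67), Mul(3, -216, -67)), Rational(1, 2)))) = Mul(Rational(-68958939, 10753), Add(-5712, Pow(Add(-81, 67, 43416), Rational(1, 2)))) = Mul(Rational(-68958939, 10753), Add(-5712, Pow(43402, Rational(1, 2)))) = Add(Rational(393893459568, 10753), Mul(Rational(-68958939, 10753), Pow(43402, Rational(1, 2))))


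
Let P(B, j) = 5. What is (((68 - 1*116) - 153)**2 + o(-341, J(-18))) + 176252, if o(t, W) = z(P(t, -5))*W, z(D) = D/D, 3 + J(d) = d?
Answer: 216632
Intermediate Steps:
J(d) = -3 + d
z(D) = 1
o(t, W) = W (o(t, W) = 1*W = W)
(((68 - 1*116) - 153)**2 + o(-341, J(-18))) + 176252 = (((68 - 1*116) - 153)**2 + (-3 - 18)) + 176252 = (((68 - 116) - 153)**2 - 21) + 176252 = ((-48 - 153)**2 - 21) + 176252 = ((-201)**2 - 21) + 176252 = (40401 - 21) + 176252 = 40380 + 176252 = 216632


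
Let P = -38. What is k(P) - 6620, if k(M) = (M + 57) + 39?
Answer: -6562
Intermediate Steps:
k(M) = 96 + M (k(M) = (57 + M) + 39 = 96 + M)
k(P) - 6620 = (96 - 38) - 6620 = 58 - 6620 = -6562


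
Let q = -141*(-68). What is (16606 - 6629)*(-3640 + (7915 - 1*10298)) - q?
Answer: -60101059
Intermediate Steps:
q = 9588
(16606 - 6629)*(-3640 + (7915 - 1*10298)) - q = (16606 - 6629)*(-3640 + (7915 - 1*10298)) - 1*9588 = 9977*(-3640 + (7915 - 10298)) - 9588 = 9977*(-3640 - 2383) - 9588 = 9977*(-6023) - 9588 = -60091471 - 9588 = -60101059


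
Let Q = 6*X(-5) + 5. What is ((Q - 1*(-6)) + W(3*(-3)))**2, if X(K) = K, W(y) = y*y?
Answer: 3844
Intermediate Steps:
W(y) = y**2
Q = -25 (Q = 6*(-5) + 5 = -30 + 5 = -25)
((Q - 1*(-6)) + W(3*(-3)))**2 = ((-25 - 1*(-6)) + (3*(-3))**2)**2 = ((-25 + 6) + (-9)**2)**2 = (-19 + 81)**2 = 62**2 = 3844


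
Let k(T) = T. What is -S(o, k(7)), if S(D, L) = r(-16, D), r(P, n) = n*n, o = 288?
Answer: -82944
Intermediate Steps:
r(P, n) = n²
S(D, L) = D²
-S(o, k(7)) = -1*288² = -1*82944 = -82944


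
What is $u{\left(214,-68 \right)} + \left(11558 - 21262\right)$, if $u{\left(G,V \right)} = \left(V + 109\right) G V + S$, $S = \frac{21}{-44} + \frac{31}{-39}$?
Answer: $- \frac{1040474759}{1716} \approx -6.0634 \cdot 10^{5}$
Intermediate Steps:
$S = - \frac{2183}{1716}$ ($S = 21 \left(- \frac{1}{44}\right) + 31 \left(- \frac{1}{39}\right) = - \frac{21}{44} - \frac{31}{39} = - \frac{2183}{1716} \approx -1.2721$)
$u{\left(G,V \right)} = - \frac{2183}{1716} + G V \left(109 + V\right)$ ($u{\left(G,V \right)} = \left(V + 109\right) G V - \frac{2183}{1716} = \left(109 + V\right) G V - \frac{2183}{1716} = G \left(109 + V\right) V - \frac{2183}{1716} = G V \left(109 + V\right) - \frac{2183}{1716} = - \frac{2183}{1716} + G V \left(109 + V\right)$)
$u{\left(214,-68 \right)} + \left(11558 - 21262\right) = \left(- \frac{2183}{1716} + 214 \left(-68\right)^{2} + 109 \cdot 214 \left(-68\right)\right) + \left(11558 - 21262\right) = \left(- \frac{2183}{1716} + 214 \cdot 4624 - 1586168\right) - 9704 = \left(- \frac{2183}{1716} + 989536 - 1586168\right) - 9704 = - \frac{1023822695}{1716} - 9704 = - \frac{1040474759}{1716}$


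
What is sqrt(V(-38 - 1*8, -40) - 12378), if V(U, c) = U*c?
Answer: I*sqrt(10538) ≈ 102.65*I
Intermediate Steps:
sqrt(V(-38 - 1*8, -40) - 12378) = sqrt((-38 - 1*8)*(-40) - 12378) = sqrt((-38 - 8)*(-40) - 12378) = sqrt(-46*(-40) - 12378) = sqrt(1840 - 12378) = sqrt(-10538) = I*sqrt(10538)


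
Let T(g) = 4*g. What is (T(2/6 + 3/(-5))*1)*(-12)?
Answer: 64/5 ≈ 12.800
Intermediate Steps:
(T(2/6 + 3/(-5))*1)*(-12) = ((4*(2/6 + 3/(-5)))*1)*(-12) = ((4*(2*(⅙) + 3*(-⅕)))*1)*(-12) = ((4*(⅓ - ⅗))*1)*(-12) = ((4*(-4/15))*1)*(-12) = -16/15*1*(-12) = -16/15*(-12) = 64/5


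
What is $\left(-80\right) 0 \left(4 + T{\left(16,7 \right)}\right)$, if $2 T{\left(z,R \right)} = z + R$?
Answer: $0$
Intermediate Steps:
$T{\left(z,R \right)} = \frac{R}{2} + \frac{z}{2}$ ($T{\left(z,R \right)} = \frac{z + R}{2} = \frac{R + z}{2} = \frac{R}{2} + \frac{z}{2}$)
$\left(-80\right) 0 \left(4 + T{\left(16,7 \right)}\right) = \left(-80\right) 0 \left(4 + \left(\frac{1}{2} \cdot 7 + \frac{1}{2} \cdot 16\right)\right) = 0 \left(4 + \left(\frac{7}{2} + 8\right)\right) = 0 \left(4 + \frac{23}{2}\right) = 0 \cdot \frac{31}{2} = 0$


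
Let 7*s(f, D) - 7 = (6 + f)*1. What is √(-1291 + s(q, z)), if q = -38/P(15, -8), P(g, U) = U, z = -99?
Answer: I*√252539/14 ≈ 35.895*I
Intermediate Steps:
q = 19/4 (q = -38/(-8) = -38*(-⅛) = 19/4 ≈ 4.7500)
s(f, D) = 13/7 + f/7 (s(f, D) = 1 + ((6 + f)*1)/7 = 1 + (6 + f)/7 = 1 + (6/7 + f/7) = 13/7 + f/7)
√(-1291 + s(q, z)) = √(-1291 + (13/7 + (⅐)*(19/4))) = √(-1291 + (13/7 + 19/28)) = √(-1291 + 71/28) = √(-36077/28) = I*√252539/14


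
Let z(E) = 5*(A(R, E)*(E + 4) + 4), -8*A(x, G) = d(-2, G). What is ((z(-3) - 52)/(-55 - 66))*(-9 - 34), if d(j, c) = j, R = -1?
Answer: -5289/484 ≈ -10.928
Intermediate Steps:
A(x, G) = ¼ (A(x, G) = -⅛*(-2) = ¼)
z(E) = 25 + 5*E/4 (z(E) = 5*((E + 4)/4 + 4) = 5*((4 + E)/4 + 4) = 5*((1 + E/4) + 4) = 5*(5 + E/4) = 25 + 5*E/4)
((z(-3) - 52)/(-55 - 66))*(-9 - 34) = (((25 + (5/4)*(-3)) - 52)/(-55 - 66))*(-9 - 34) = (((25 - 15/4) - 52)/(-121))*(-43) = ((85/4 - 52)*(-1/121))*(-43) = -123/4*(-1/121)*(-43) = (123/484)*(-43) = -5289/484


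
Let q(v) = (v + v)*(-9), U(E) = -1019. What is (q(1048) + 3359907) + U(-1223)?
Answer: 3340024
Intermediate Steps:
q(v) = -18*v (q(v) = (2*v)*(-9) = -18*v)
(q(1048) + 3359907) + U(-1223) = (-18*1048 + 3359907) - 1019 = (-18864 + 3359907) - 1019 = 3341043 - 1019 = 3340024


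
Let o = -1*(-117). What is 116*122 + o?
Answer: 14269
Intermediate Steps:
o = 117
116*122 + o = 116*122 + 117 = 14152 + 117 = 14269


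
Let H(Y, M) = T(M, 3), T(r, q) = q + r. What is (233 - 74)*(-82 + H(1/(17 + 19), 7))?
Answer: -11448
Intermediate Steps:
H(Y, M) = 3 + M
(233 - 74)*(-82 + H(1/(17 + 19), 7)) = (233 - 74)*(-82 + (3 + 7)) = 159*(-82 + 10) = 159*(-72) = -11448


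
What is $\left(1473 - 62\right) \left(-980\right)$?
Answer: $-1382780$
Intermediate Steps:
$\left(1473 - 62\right) \left(-980\right) = 1411 \left(-980\right) = -1382780$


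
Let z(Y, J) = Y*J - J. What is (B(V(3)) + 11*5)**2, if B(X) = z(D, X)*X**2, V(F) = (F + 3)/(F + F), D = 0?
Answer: 2916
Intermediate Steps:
z(Y, J) = -J + J*Y (z(Y, J) = J*Y - J = -J + J*Y)
V(F) = (3 + F)/(2*F) (V(F) = (3 + F)/((2*F)) = (3 + F)*(1/(2*F)) = (3 + F)/(2*F))
B(X) = -X**3 (B(X) = (X*(-1 + 0))*X**2 = (X*(-1))*X**2 = (-X)*X**2 = -X**3)
(B(V(3)) + 11*5)**2 = (-((1/2)*(3 + 3)/3)**3 + 11*5)**2 = (-((1/2)*(1/3)*6)**3 + 55)**2 = (-1*1**3 + 55)**2 = (-1*1 + 55)**2 = (-1 + 55)**2 = 54**2 = 2916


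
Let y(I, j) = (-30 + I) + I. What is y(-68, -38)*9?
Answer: -1494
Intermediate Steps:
y(I, j) = -30 + 2*I
y(-68, -38)*9 = (-30 + 2*(-68))*9 = (-30 - 136)*9 = -166*9 = -1494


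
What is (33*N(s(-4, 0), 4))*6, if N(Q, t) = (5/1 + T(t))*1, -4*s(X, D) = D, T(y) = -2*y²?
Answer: -5346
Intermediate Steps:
s(X, D) = -D/4
N(Q, t) = 5 - 2*t² (N(Q, t) = (5/1 - 2*t²)*1 = (5*1 - 2*t²)*1 = (5 - 2*t²)*1 = 5 - 2*t²)
(33*N(s(-4, 0), 4))*6 = (33*(5 - 2*4²))*6 = (33*(5 - 2*16))*6 = (33*(5 - 32))*6 = (33*(-27))*6 = -891*6 = -5346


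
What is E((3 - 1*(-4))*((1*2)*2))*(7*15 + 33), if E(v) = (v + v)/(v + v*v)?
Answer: 276/29 ≈ 9.5172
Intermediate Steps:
E(v) = 2*v/(v + v²) (E(v) = (2*v)/(v + v²) = 2*v/(v + v²))
E((3 - 1*(-4))*((1*2)*2))*(7*15 + 33) = (2/(1 + (3 - 1*(-4))*((1*2)*2)))*(7*15 + 33) = (2/(1 + (3 + 4)*(2*2)))*(105 + 33) = (2/(1 + 7*4))*138 = (2/(1 + 28))*138 = (2/29)*138 = 276/29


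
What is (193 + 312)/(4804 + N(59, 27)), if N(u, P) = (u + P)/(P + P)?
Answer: 13635/129751 ≈ 0.10509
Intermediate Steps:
N(u, P) = (P + u)/(2*P) (N(u, P) = (P + u)/((2*P)) = (P + u)*(1/(2*P)) = (P + u)/(2*P))
(193 + 312)/(4804 + N(59, 27)) = (193 + 312)/(4804 + (½)*(27 + 59)/27) = 505/(4804 + (½)*(1/27)*86) = 505/(4804 + 43/27) = 505/(129751/27) = 505*(27/129751) = 13635/129751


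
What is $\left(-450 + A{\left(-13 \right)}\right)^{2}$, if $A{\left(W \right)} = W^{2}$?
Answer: $78961$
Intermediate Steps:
$\left(-450 + A{\left(-13 \right)}\right)^{2} = \left(-450 + \left(-13\right)^{2}\right)^{2} = \left(-450 + 169\right)^{2} = \left(-281\right)^{2} = 78961$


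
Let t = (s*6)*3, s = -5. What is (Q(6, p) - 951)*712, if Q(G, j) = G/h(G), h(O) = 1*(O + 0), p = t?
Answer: -676400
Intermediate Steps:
t = -90 (t = -5*6*3 = -30*3 = -90)
p = -90
h(O) = O (h(O) = 1*O = O)
Q(G, j) = 1 (Q(G, j) = G/G = 1)
(Q(6, p) - 951)*712 = (1 - 951)*712 = -950*712 = -676400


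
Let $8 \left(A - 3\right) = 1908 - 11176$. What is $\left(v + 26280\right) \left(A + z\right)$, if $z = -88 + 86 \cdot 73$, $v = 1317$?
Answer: $\frac{277874193}{2} \approx 1.3894 \cdot 10^{8}$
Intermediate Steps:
$A = - \frac{2311}{2}$ ($A = 3 + \frac{1908 - 11176}{8} = 3 + \frac{1}{8} \left(-9268\right) = 3 - \frac{2317}{2} = - \frac{2311}{2} \approx -1155.5$)
$z = 6190$ ($z = -88 + 6278 = 6190$)
$\left(v + 26280\right) \left(A + z\right) = \left(1317 + 26280\right) \left(- \frac{2311}{2} + 6190\right) = 27597 \cdot \frac{10069}{2} = \frac{277874193}{2}$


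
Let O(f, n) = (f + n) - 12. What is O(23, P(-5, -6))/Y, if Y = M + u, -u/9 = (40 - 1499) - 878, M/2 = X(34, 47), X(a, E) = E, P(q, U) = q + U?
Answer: 0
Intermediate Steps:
P(q, U) = U + q
M = 94 (M = 2*47 = 94)
u = 21033 (u = -9*((40 - 1499) - 878) = -9*(-1459 - 878) = -9*(-2337) = 21033)
O(f, n) = -12 + f + n
Y = 21127 (Y = 94 + 21033 = 21127)
O(23, P(-5, -6))/Y = (-12 + 23 + (-6 - 5))/21127 = (-12 + 23 - 11)*(1/21127) = 0*(1/21127) = 0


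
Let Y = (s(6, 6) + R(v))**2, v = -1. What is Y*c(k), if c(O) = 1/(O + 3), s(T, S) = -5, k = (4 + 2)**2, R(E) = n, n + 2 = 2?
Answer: 25/39 ≈ 0.64103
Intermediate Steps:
n = 0 (n = -2 + 2 = 0)
R(E) = 0
k = 36 (k = 6**2 = 36)
c(O) = 1/(3 + O)
Y = 25 (Y = (-5 + 0)**2 = (-5)**2 = 25)
Y*c(k) = 25/(3 + 36) = 25/39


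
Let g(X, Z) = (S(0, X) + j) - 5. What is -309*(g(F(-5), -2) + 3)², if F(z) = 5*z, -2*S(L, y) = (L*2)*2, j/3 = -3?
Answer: -37389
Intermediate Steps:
j = -9 (j = 3*(-3) = -9)
S(L, y) = -2*L (S(L, y) = -L*2*2/2 = -2*L*2/2 = -2*L)
g(X, Z) = -14 (g(X, Z) = (-2*0 - 9) - 5 = (0 - 9) - 5 = -9 - 5 = -14)
-309*(g(F(-5), -2) + 3)² = -309*(-14 + 3)² = -309*(-11)² = -309*121 = -37389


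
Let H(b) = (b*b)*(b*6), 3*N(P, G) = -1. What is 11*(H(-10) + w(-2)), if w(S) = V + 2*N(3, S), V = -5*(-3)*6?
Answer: -195052/3 ≈ -65017.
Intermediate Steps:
N(P, G) = -⅓ (N(P, G) = (⅓)*(-1) = -⅓)
V = 90 (V = 15*6 = 90)
H(b) = 6*b³ (H(b) = b²*(6*b) = 6*b³)
w(S) = 268/3 (w(S) = 90 + 2*(-⅓) = 90 - ⅔ = 268/3)
11*(H(-10) + w(-2)) = 11*(6*(-10)³ + 268/3) = 11*(6*(-1000) + 268/3) = 11*(-6000 + 268/3) = 11*(-17732/3) = -195052/3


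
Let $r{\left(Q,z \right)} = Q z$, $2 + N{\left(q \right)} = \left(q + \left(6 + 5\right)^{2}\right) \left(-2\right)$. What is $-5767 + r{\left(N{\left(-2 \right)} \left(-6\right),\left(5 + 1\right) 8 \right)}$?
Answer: $63353$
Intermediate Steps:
$N{\left(q \right)} = -244 - 2 q$ ($N{\left(q \right)} = -2 + \left(q + \left(6 + 5\right)^{2}\right) \left(-2\right) = -2 + \left(q + 11^{2}\right) \left(-2\right) = -2 + \left(q + 121\right) \left(-2\right) = -2 + \left(121 + q\right) \left(-2\right) = -2 - \left(242 + 2 q\right) = -244 - 2 q$)
$-5767 + r{\left(N{\left(-2 \right)} \left(-6\right),\left(5 + 1\right) 8 \right)} = -5767 + \left(-244 - -4\right) \left(-6\right) \left(5 + 1\right) 8 = -5767 + \left(-244 + 4\right) \left(-6\right) 6 \cdot 8 = -5767 + \left(-240\right) \left(-6\right) 48 = -5767 + 1440 \cdot 48 = -5767 + 69120 = 63353$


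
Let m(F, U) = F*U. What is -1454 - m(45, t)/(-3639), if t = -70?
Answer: -1764752/1213 ≈ -1454.9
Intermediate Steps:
-1454 - m(45, t)/(-3639) = -1454 - 45*(-70)/(-3639) = -1454 - (-3150)*(-1)/3639 = -1454 - 1*1050/1213 = -1454 - 1050/1213 = -1764752/1213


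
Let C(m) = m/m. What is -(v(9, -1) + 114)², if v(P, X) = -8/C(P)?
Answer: -11236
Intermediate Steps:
C(m) = 1
v(P, X) = -8 (v(P, X) = -8/1 = -8*1 = -8)
-(v(9, -1) + 114)² = -(-8 + 114)² = -1*106² = -1*11236 = -11236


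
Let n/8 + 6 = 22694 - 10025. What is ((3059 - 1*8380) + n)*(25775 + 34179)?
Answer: 5754564782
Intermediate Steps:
n = 101304 (n = -48 + 8*(22694 - 10025) = -48 + 8*12669 = -48 + 101352 = 101304)
((3059 - 1*8380) + n)*(25775 + 34179) = ((3059 - 1*8380) + 101304)*(25775 + 34179) = ((3059 - 8380) + 101304)*59954 = (-5321 + 101304)*59954 = 95983*59954 = 5754564782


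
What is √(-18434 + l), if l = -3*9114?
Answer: 4*I*√2861 ≈ 213.95*I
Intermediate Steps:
l = -27342
√(-18434 + l) = √(-18434 - 27342) = √(-45776) = 4*I*√2861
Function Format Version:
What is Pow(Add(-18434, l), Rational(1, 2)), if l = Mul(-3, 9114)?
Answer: Mul(4, I, Pow(2861, Rational(1, 2))) ≈ Mul(213.95, I)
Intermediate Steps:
l = -27342
Pow(Add(-18434, l), Rational(1, 2)) = Pow(Add(-18434, -27342), Rational(1, 2)) = Pow(-45776, Rational(1, 2)) = Mul(4, I, Pow(2861, Rational(1, 2)))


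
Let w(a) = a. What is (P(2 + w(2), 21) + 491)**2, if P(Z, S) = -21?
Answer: 220900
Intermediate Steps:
(P(2 + w(2), 21) + 491)**2 = (-21 + 491)**2 = 470**2 = 220900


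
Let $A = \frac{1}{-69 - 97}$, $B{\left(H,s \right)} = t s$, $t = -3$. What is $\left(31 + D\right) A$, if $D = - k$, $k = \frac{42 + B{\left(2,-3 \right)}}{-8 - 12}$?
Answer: $- \frac{671}{3320} \approx -0.20211$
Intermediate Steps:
$B{\left(H,s \right)} = - 3 s$
$k = - \frac{51}{20}$ ($k = \frac{42 - -9}{-8 - 12} = \frac{42 + 9}{-20} = 51 \left(- \frac{1}{20}\right) = - \frac{51}{20} \approx -2.55$)
$A = - \frac{1}{166}$ ($A = \frac{1}{-166} = - \frac{1}{166} \approx -0.0060241$)
$D = \frac{51}{20}$ ($D = \left(-1\right) \left(- \frac{51}{20}\right) = \frac{51}{20} \approx 2.55$)
$\left(31 + D\right) A = \left(31 + \frac{51}{20}\right) \left(- \frac{1}{166}\right) = \frac{671}{20} \left(- \frac{1}{166}\right) = - \frac{671}{3320}$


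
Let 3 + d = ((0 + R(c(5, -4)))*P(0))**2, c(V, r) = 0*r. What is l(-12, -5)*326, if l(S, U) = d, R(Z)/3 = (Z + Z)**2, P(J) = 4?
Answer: -978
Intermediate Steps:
c(V, r) = 0
R(Z) = 12*Z**2 (R(Z) = 3*(Z + Z)**2 = 3*(2*Z)**2 = 3*(4*Z**2) = 12*Z**2)
d = -3 (d = -3 + ((0 + 12*0**2)*4)**2 = -3 + ((0 + 12*0)*4)**2 = -3 + ((0 + 0)*4)**2 = -3 + (0*4)**2 = -3 + 0**2 = -3 + 0 = -3)
l(S, U) = -3
l(-12, -5)*326 = -3*326 = -978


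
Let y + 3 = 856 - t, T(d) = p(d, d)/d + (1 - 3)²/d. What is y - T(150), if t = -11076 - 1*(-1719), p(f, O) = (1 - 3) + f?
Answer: 765674/75 ≈ 10209.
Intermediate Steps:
p(f, O) = -2 + f
t = -9357 (t = -11076 + 1719 = -9357)
T(d) = 4/d + (-2 + d)/d (T(d) = (-2 + d)/d + (1 - 3)²/d = (-2 + d)/d + (-2)²/d = (-2 + d)/d + 4/d = 4/d + (-2 + d)/d)
y = 10210 (y = -3 + (856 - 1*(-9357)) = -3 + (856 + 9357) = -3 + 10213 = 10210)
y - T(150) = 10210 - (2 + 150)/150 = 10210 - 152/150 = 10210 - 1*76/75 = 10210 - 76/75 = 765674/75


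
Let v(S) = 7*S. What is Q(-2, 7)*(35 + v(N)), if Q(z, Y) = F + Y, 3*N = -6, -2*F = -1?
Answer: 315/2 ≈ 157.50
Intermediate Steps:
F = ½ (F = -½*(-1) = ½ ≈ 0.50000)
N = -2 (N = (⅓)*(-6) = -2)
Q(z, Y) = ½ + Y
Q(-2, 7)*(35 + v(N)) = (½ + 7)*(35 + 7*(-2)) = 15*(35 - 14)/2 = (15/2)*21 = 315/2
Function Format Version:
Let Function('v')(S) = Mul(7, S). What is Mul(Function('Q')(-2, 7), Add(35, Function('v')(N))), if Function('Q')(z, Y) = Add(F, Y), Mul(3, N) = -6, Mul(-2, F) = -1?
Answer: Rational(315, 2) ≈ 157.50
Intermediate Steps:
F = Rational(1, 2) (F = Mul(Rational(-1, 2), -1) = Rational(1, 2) ≈ 0.50000)
N = -2 (N = Mul(Rational(1, 3), -6) = -2)
Function('Q')(z, Y) = Add(Rational(1, 2), Y)
Mul(Function('Q')(-2, 7), Add(35, Function('v')(N))) = Mul(Add(Rational(1, 2), 7), Add(35, Mul(7, -2))) = Mul(Rational(15, 2), Add(35, -14)) = Mul(Rational(15, 2), 21) = Rational(315, 2)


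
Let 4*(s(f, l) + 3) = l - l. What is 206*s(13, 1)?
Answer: -618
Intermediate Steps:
s(f, l) = -3 (s(f, l) = -3 + (l - l)/4 = -3 + (1/4)*0 = -3 + 0 = -3)
206*s(13, 1) = 206*(-3) = -618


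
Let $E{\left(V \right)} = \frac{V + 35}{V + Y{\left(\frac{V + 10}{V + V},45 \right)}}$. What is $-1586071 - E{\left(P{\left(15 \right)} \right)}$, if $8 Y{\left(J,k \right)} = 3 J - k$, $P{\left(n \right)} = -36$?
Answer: $- \frac{6317320889}{3983} \approx -1.5861 \cdot 10^{6}$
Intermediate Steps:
$Y{\left(J,k \right)} = - \frac{k}{8} + \frac{3 J}{8}$ ($Y{\left(J,k \right)} = \frac{3 J - k}{8} = \frac{- k + 3 J}{8} = - \frac{k}{8} + \frac{3 J}{8}$)
$E{\left(V \right)} = \frac{35 + V}{- \frac{45}{8} + V + \frac{3 \left(10 + V\right)}{16 V}}$ ($E{\left(V \right)} = \frac{V + 35}{V + \left(\left(- \frac{1}{8}\right) 45 + \frac{3 \frac{V + 10}{V + V}}{8}\right)} = \frac{35 + V}{V - \left(\frac{45}{8} - \frac{3 \frac{10 + V}{2 V}}{8}\right)} = \frac{35 + V}{V - \left(\frac{45}{8} - \frac{3 \left(10 + V\right)}{16 V}\right)} = \frac{35 + V}{- \frac{45}{8} + V + \frac{3 \left(10 + V\right)}{16 V}}$)
$-1586071 - E{\left(P{\left(15 \right)} \right)} = -1586071 - 16 \left(-36\right) \frac{1}{30 - -3132 + 16 \left(-36\right)^{2}} \left(35 - 36\right) = -1586071 - 16 \left(-36\right) \frac{1}{30 + 3132 + 16 \cdot 1296} \left(-1\right) = -1586071 - 16 \left(-36\right) \frac{1}{30 + 3132 + 20736} \left(-1\right) = -1586071 - 16 \left(-36\right) \frac{1}{23898} \left(-1\right) = -1586071 - \frac{96}{3983} = - \frac{6317320889}{3983}$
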